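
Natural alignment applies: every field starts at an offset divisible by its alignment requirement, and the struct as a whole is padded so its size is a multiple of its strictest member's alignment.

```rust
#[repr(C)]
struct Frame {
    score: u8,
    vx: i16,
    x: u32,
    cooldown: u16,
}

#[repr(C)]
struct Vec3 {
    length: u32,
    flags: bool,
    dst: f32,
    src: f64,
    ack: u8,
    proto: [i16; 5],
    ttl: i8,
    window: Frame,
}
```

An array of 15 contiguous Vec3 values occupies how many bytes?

840

Frame: @0: score [1B, align 1] → 1; +1 pad (align 2); @2: vx [2B, align 2] → 4; @4: x [4B, align 4] → 8; @8: cooldown [2B, align 2] → 10; +2 tail pad (align 4); size 12, align 4
@0: length [4B, align 4] → 4
@4: flags [1B, align 1] → 5
+3 pad (align 4)
@8: dst [4B, align 4] → 12
+4 pad (align 8)
@16: src [8B, align 8] → 24
@24: ack [1B, align 1] → 25
+1 pad (align 2)
@26: proto [10B, align 2] → 36
@36: ttl [1B, align 1] → 37
+3 pad (align 4)
@40: window [12B, align 4] → 52
+4 tail pad (align 8)
size 56, align 8
array of 15: 15 × 56 = 840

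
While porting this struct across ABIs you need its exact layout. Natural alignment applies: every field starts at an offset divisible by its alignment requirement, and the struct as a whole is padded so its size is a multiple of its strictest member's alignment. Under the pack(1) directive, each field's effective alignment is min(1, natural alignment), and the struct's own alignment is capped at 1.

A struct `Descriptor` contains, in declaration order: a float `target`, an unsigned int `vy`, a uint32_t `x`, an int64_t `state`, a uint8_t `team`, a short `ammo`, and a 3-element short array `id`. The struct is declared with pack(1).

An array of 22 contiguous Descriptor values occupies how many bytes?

target at 0 (size 4, align 1) → ends 4
vy at 4 (size 4, align 1) → ends 8
x at 8 (size 4, align 1) → ends 12
state at 12 (size 8, align 1) → ends 20
team at 20 (size 1, align 1) → ends 21
ammo at 21 (size 2, align 1) → ends 23
id at 23 (size 6, align 1) → ends 29
total 29 bytes, alignment 1
array of 22: 22 × 29 = 638

638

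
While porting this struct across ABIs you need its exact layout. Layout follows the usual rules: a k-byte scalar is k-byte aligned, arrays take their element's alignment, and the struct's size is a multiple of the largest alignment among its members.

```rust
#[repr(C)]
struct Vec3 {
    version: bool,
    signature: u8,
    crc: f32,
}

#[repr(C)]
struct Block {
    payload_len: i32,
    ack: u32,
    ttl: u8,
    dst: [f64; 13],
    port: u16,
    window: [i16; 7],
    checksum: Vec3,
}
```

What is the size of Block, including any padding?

Vec3: @0: version [1B, align 1] → 1; @1: signature [1B, align 1] → 2; +2 pad (align 4); @4: crc [4B, align 4] → 8; size 8, align 4
@0: payload_len [4B, align 4] → 4
@4: ack [4B, align 4] → 8
@8: ttl [1B, align 1] → 9
+7 pad (align 8)
@16: dst [104B, align 8] → 120
@120: port [2B, align 2] → 122
@122: window [14B, align 2] → 136
@136: checksum [8B, align 4] → 144
size 144, align 8

144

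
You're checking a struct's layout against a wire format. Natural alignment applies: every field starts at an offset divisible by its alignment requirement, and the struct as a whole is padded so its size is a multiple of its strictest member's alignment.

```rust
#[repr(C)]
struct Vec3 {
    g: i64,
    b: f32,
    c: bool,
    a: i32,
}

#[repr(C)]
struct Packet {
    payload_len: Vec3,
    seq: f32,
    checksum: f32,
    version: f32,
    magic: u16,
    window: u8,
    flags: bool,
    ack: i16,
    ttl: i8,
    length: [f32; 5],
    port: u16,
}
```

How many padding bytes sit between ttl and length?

Vec3: @0: g [8B, align 8] → 8; @8: b [4B, align 4] → 12; @12: c [1B, align 1] → 13; +3 pad (align 4); @16: a [4B, align 4] → 20; +4 tail pad (align 8); size 24, align 8
@0: payload_len [24B, align 8] → 24
@24: seq [4B, align 4] → 28
@28: checksum [4B, align 4] → 32
@32: version [4B, align 4] → 36
@36: magic [2B, align 2] → 38
@38: window [1B, align 1] → 39
@39: flags [1B, align 1] → 40
@40: ack [2B, align 2] → 42
@42: ttl [1B, align 1] → 43
+1 pad (align 4)
@44: length [20B, align 4] → 64

1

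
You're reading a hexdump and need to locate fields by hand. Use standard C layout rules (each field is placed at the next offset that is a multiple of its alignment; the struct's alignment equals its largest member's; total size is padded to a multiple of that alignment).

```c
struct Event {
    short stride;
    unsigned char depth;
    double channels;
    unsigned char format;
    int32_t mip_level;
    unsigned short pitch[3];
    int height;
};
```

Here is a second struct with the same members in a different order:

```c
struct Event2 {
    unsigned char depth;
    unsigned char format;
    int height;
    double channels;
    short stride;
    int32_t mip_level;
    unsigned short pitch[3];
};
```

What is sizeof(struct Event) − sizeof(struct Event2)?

8

@0: stride [2B, align 2] → 2
@2: depth [1B, align 1] → 3
+5 pad (align 8)
@8: channels [8B, align 8] → 16
@16: format [1B, align 1] → 17
+3 pad (align 4)
@20: mip_level [4B, align 4] → 24
@24: pitch [6B, align 2] → 30
+2 pad (align 4)
@32: height [4B, align 4] → 36
+4 tail pad (align 8)
size 40, align 8
— Event2 —
@0: depth [1B, align 1] → 1
@1: format [1B, align 1] → 2
+2 pad (align 4)
@4: height [4B, align 4] → 8
@8: channels [8B, align 8] → 16
@16: stride [2B, align 2] → 18
+2 pad (align 4)
@20: mip_level [4B, align 4] → 24
@24: pitch [6B, align 2] → 30
+2 tail pad (align 8)
size 32, align 8
40 − 32 = 8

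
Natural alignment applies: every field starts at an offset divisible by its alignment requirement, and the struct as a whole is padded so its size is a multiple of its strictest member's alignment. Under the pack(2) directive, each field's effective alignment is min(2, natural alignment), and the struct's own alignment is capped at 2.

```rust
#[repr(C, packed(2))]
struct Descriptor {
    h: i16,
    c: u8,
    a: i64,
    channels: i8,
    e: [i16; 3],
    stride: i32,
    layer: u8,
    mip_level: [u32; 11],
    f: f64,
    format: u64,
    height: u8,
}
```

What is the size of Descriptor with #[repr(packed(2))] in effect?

@0: h [2B, align 2] → 2
@2: c [1B, align 1] → 3
+1 pad (align 2)
@4: a [8B, align 2] → 12
@12: channels [1B, align 1] → 13
+1 pad (align 2)
@14: e [6B, align 2] → 20
@20: stride [4B, align 2] → 24
@24: layer [1B, align 1] → 25
+1 pad (align 2)
@26: mip_level [44B, align 2] → 70
@70: f [8B, align 2] → 78
@78: format [8B, align 2] → 86
@86: height [1B, align 1] → 87
+1 tail pad (align 2)
size 88, align 2

88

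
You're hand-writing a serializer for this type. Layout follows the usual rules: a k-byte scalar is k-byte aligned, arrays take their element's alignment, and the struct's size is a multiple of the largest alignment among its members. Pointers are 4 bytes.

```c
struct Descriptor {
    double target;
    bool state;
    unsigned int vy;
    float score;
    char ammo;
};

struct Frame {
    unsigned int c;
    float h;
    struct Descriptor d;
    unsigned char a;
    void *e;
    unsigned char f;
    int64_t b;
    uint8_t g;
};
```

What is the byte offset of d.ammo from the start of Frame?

28

Descriptor: 0..8  target  (8B, 8-aligned); 8..9  state  (1B, 1-aligned); 9..12  -- padding (3B); 12..16  vy  (4B, 4-aligned); 16..20  score  (4B, 4-aligned); 20..21  ammo  (1B, 1-aligned); 21..24  -- tail padding (3B); sizeof = 24, alignof = 8
0..4  c  (4B, 4-aligned)
4..8  h  (4B, 4-aligned)
8..32  d  (24B, 8-aligned)
within Descriptor: ammo at 20
8 + 20 = 28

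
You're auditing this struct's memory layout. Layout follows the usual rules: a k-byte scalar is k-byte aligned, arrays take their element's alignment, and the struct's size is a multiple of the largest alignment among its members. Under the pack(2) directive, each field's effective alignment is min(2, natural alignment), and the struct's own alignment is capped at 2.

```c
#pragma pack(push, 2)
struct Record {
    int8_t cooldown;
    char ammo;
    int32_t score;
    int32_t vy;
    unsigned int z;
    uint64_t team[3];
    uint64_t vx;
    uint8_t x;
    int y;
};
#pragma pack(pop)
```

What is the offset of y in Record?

48

@0: cooldown [1B, align 1] → 1
@1: ammo [1B, align 1] → 2
@2: score [4B, align 2] → 6
@6: vy [4B, align 2] → 10
@10: z [4B, align 2] → 14
@14: team [24B, align 2] → 38
@38: vx [8B, align 2] → 46
@46: x [1B, align 1] → 47
+1 pad (align 2)
@48: y [4B, align 2] → 52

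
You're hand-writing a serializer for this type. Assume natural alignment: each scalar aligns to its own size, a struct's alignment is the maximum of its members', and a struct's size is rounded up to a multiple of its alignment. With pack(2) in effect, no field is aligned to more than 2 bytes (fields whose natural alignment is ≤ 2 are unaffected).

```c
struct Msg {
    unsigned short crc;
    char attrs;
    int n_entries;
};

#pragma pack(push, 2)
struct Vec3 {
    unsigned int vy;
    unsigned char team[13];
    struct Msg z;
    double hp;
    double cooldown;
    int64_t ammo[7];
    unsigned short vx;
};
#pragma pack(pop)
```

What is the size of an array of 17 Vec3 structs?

1700

Msg: 0..2  crc  (2B, 2-aligned); 2..3  attrs  (1B, 1-aligned); 3..4  -- padding (1B); 4..8  n_entries  (4B, 4-aligned); sizeof = 8, alignof = 4
0..4  vy  (4B, 2-aligned)
4..17  team  (13B, 1-aligned)
17..18  -- padding (1B)
18..26  z  (8B, 2-aligned)
26..34  hp  (8B, 2-aligned)
34..42  cooldown  (8B, 2-aligned)
42..98  ammo  (56B, 2-aligned)
98..100  vx  (2B, 2-aligned)
sizeof = 100, alignof = 2
array of 17: 17 × 100 = 1700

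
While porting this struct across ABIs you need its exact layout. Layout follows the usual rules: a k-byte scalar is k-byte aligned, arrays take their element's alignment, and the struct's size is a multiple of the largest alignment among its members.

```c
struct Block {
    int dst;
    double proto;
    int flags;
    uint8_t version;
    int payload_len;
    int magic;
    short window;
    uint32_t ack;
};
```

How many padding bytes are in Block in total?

9

0..4  dst  (4B, 4-aligned)
4..8  -- padding (4B)
8..16  proto  (8B, 8-aligned)
16..20  flags  (4B, 4-aligned)
20..21  version  (1B, 1-aligned)
21..24  -- padding (3B)
24..28  payload_len  (4B, 4-aligned)
28..32  magic  (4B, 4-aligned)
32..34  window  (2B, 2-aligned)
34..36  -- padding (2B)
36..40  ack  (4B, 4-aligned)
sizeof = 40, alignof = 8
data bytes 31, size 40 → padding 9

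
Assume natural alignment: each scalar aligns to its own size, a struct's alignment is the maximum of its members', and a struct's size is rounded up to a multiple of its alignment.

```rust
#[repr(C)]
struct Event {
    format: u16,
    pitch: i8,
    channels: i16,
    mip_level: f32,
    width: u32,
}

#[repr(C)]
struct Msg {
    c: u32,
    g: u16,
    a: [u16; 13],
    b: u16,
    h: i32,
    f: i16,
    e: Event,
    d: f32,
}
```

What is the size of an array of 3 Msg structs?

Event: @0: format [2B, align 2] → 2; @2: pitch [1B, align 1] → 3; +1 pad (align 2); @4: channels [2B, align 2] → 6; +2 pad (align 4); @8: mip_level [4B, align 4] → 12; @12: width [4B, align 4] → 16; size 16, align 4
@0: c [4B, align 4] → 4
@4: g [2B, align 2] → 6
@6: a [26B, align 2] → 32
@32: b [2B, align 2] → 34
+2 pad (align 4)
@36: h [4B, align 4] → 40
@40: f [2B, align 2] → 42
+2 pad (align 4)
@44: e [16B, align 4] → 60
@60: d [4B, align 4] → 64
size 64, align 4
array of 3: 3 × 64 = 192

192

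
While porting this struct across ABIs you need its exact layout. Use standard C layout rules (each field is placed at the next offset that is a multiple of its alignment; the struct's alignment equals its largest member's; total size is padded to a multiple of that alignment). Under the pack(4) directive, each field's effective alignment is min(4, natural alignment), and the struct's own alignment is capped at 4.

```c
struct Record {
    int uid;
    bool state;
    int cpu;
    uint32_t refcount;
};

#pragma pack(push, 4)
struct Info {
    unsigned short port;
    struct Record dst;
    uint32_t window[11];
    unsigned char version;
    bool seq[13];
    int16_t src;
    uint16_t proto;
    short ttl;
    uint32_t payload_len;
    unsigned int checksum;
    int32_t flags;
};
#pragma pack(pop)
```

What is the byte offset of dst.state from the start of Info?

8

Record: uid at 0 (size 4, align 4) → ends 4; state at 4 (size 1, align 1) → ends 5; pad 3 to align 4 for cpu; cpu at 8 (size 4, align 4) → ends 12; refcount at 12 (size 4, align 4) → ends 16; total 16 bytes, alignment 4
port at 0 (size 2, align 2) → ends 2
pad 2 to align 4 for dst
dst at 4 (size 16, align 4) → ends 20
within Record: state at 4
4 + 4 = 8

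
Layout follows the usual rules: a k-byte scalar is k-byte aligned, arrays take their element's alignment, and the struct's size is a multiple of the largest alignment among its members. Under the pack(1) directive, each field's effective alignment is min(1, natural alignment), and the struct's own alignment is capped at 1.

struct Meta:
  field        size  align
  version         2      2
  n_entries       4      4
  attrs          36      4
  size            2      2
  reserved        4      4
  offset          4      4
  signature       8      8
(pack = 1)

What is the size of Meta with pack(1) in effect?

version at 0 (size 2, align 1) → ends 2
n_entries at 2 (size 4, align 1) → ends 6
attrs at 6 (size 36, align 1) → ends 42
size at 42 (size 2, align 1) → ends 44
reserved at 44 (size 4, align 1) → ends 48
offset at 48 (size 4, align 1) → ends 52
signature at 52 (size 8, align 1) → ends 60
total 60 bytes, alignment 1

60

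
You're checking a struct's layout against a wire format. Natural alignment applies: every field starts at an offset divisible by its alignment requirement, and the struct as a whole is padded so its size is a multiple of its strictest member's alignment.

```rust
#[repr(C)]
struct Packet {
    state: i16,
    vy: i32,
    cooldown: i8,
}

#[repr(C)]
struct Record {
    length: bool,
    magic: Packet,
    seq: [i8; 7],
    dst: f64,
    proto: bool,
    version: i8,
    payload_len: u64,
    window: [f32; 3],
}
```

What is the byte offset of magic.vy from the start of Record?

Packet: 0..2  state  (2B, 2-aligned); 2..4  -- padding (2B); 4..8  vy  (4B, 4-aligned); 8..9  cooldown  (1B, 1-aligned); 9..12  -- tail padding (3B); sizeof = 12, alignof = 4
0..1  length  (1B, 1-aligned)
1..4  -- padding (3B)
4..16  magic  (12B, 4-aligned)
within Packet: vy at 4
4 + 4 = 8

8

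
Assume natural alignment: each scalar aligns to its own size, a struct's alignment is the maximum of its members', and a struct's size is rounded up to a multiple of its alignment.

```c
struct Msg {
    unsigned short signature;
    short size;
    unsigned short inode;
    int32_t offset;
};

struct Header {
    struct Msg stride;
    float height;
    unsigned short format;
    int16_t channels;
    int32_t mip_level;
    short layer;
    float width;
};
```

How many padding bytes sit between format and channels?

0

Msg: 0..2  signature  (2B, 2-aligned); 2..4  size  (2B, 2-aligned); 4..6  inode  (2B, 2-aligned); 6..8  -- padding (2B); 8..12  offset  (4B, 4-aligned); sizeof = 12, alignof = 4
0..12  stride  (12B, 4-aligned)
12..16  height  (4B, 4-aligned)
16..18  format  (2B, 2-aligned)
18..20  channels  (2B, 2-aligned)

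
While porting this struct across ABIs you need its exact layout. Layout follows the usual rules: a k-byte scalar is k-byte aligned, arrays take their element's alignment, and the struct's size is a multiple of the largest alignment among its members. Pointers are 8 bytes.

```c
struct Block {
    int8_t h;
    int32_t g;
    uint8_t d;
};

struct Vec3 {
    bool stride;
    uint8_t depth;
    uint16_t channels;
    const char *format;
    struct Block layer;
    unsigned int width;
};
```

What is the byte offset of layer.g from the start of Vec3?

20

Block: @0: h [1B, align 1] → 1; +3 pad (align 4); @4: g [4B, align 4] → 8; @8: d [1B, align 1] → 9; +3 tail pad (align 4); size 12, align 4
@0: stride [1B, align 1] → 1
@1: depth [1B, align 1] → 2
@2: channels [2B, align 2] → 4
+4 pad (align 8)
@8: format [8B, align 8] → 16
@16: layer [12B, align 4] → 28
within Block: g at 4
16 + 4 = 20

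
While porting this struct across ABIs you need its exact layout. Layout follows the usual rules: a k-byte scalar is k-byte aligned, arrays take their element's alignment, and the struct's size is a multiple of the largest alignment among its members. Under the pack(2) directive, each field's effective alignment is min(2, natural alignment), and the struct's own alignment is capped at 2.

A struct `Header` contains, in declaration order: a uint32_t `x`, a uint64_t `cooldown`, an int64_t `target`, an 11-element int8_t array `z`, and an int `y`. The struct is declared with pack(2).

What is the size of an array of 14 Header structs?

x at 0 (size 4, align 2) → ends 4
cooldown at 4 (size 8, align 2) → ends 12
target at 12 (size 8, align 2) → ends 20
z at 20 (size 11, align 1) → ends 31
pad 1 to align 2 for y
y at 32 (size 4, align 2) → ends 36
total 36 bytes, alignment 2
array of 14: 14 × 36 = 504

504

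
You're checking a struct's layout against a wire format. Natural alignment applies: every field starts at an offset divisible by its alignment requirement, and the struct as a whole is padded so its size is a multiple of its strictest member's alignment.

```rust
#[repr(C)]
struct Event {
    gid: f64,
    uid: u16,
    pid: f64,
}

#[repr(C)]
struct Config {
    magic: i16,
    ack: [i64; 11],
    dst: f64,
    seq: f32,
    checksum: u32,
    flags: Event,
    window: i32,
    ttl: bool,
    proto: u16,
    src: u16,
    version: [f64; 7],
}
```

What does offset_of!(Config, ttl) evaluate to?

Event: gid at 0 (size 8, align 8) → ends 8; uid at 8 (size 2, align 2) → ends 10; pad 6 to align 8 for pid; pid at 16 (size 8, align 8) → ends 24; total 24 bytes, alignment 8
magic at 0 (size 2, align 2) → ends 2
pad 6 to align 8 for ack
ack at 8 (size 88, align 8) → ends 96
dst at 96 (size 8, align 8) → ends 104
seq at 104 (size 4, align 4) → ends 108
checksum at 108 (size 4, align 4) → ends 112
flags at 112 (size 24, align 8) → ends 136
window at 136 (size 4, align 4) → ends 140
ttl at 140 (size 1, align 1) → ends 141

140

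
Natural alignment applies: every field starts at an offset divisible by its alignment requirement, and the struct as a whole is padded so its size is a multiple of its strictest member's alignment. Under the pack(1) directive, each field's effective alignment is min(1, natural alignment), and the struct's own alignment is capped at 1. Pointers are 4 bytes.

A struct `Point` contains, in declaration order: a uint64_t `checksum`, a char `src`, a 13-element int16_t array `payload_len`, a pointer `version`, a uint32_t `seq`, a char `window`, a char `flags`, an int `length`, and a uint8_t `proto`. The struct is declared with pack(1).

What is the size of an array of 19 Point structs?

0..8  checksum  (8B, 1-aligned)
8..9  src  (1B, 1-aligned)
9..35  payload_len  (26B, 1-aligned)
35..39  version  (4B, 1-aligned)
39..43  seq  (4B, 1-aligned)
43..44  window  (1B, 1-aligned)
44..45  flags  (1B, 1-aligned)
45..49  length  (4B, 1-aligned)
49..50  proto  (1B, 1-aligned)
sizeof = 50, alignof = 1
array of 19: 19 × 50 = 950

950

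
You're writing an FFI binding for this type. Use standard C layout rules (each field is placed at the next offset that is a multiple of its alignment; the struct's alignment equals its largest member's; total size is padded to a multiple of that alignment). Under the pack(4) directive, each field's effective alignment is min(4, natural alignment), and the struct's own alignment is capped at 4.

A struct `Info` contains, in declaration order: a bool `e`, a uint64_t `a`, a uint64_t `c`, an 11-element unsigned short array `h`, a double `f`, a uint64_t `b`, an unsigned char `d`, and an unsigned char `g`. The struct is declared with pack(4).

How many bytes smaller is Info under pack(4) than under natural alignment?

natural layout:
  0..1  e  (1B, 1-aligned)
  1..8  -- padding (7B)
  8..16  a  (8B, 8-aligned)
  16..24  c  (8B, 8-aligned)
  24..46  h  (22B, 2-aligned)
  46..48  -- padding (2B)
  48..56  f  (8B, 8-aligned)
  56..64  b  (8B, 8-aligned)
  64..65  d  (1B, 1-aligned)
  65..66  g  (1B, 1-aligned)
  66..72  -- tail padding (6B)
  sizeof = 72, alignof = 8
packed(4) layout:
  0..1  e  (1B, 1-aligned)
  1..4  -- padding (3B)
  4..12  a  (8B, 4-aligned)
  12..20  c  (8B, 4-aligned)
  20..42  h  (22B, 2-aligned)
  42..44  -- padding (2B)
  44..52  f  (8B, 4-aligned)
  52..60  b  (8B, 4-aligned)
  60..61  d  (1B, 1-aligned)
  61..62  g  (1B, 1-aligned)
  62..64  -- tail padding (2B)
  sizeof = 64, alignof = 4
72 − 64 = 8

8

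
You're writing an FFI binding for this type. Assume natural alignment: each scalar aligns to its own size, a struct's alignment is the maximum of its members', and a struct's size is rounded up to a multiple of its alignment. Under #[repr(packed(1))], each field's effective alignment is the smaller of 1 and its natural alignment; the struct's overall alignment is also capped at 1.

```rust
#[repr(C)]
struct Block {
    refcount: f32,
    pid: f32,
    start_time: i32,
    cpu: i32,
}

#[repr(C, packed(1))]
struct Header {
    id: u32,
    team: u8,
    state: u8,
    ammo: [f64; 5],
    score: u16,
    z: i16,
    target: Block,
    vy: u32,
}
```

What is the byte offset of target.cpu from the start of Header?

62

Block: refcount at 0 (size 4, align 4) → ends 4; pid at 4 (size 4, align 4) → ends 8; start_time at 8 (size 4, align 4) → ends 12; cpu at 12 (size 4, align 4) → ends 16; total 16 bytes, alignment 4
id at 0 (size 4, align 1) → ends 4
team at 4 (size 1, align 1) → ends 5
state at 5 (size 1, align 1) → ends 6
ammo at 6 (size 40, align 1) → ends 46
score at 46 (size 2, align 1) → ends 48
z at 48 (size 2, align 1) → ends 50
target at 50 (size 16, align 1) → ends 66
within Block: cpu at 12
50 + 12 = 62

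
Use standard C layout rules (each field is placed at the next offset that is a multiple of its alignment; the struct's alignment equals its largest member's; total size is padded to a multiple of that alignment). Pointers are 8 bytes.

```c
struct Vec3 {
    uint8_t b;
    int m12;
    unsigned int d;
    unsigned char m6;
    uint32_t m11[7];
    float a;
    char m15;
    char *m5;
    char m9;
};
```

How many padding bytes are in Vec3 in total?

0..1  b  (1B, 1-aligned)
1..4  -- padding (3B)
4..8  m12  (4B, 4-aligned)
8..12  d  (4B, 4-aligned)
12..13  m6  (1B, 1-aligned)
13..16  -- padding (3B)
16..44  m11  (28B, 4-aligned)
44..48  a  (4B, 4-aligned)
48..49  m15  (1B, 1-aligned)
49..56  -- padding (7B)
56..64  m5  (8B, 8-aligned)
64..65  m9  (1B, 1-aligned)
65..72  -- tail padding (7B)
sizeof = 72, alignof = 8
data bytes 52, size 72 → padding 20

20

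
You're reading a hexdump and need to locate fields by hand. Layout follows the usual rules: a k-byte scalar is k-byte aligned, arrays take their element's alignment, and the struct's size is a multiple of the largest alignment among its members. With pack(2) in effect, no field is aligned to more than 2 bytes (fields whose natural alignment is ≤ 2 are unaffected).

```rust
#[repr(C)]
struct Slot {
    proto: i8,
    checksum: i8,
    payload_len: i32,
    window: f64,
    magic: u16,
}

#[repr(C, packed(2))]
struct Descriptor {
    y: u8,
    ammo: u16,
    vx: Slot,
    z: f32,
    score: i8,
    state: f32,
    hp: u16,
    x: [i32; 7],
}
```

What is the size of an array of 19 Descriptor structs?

1292

Slot: @0: proto [1B, align 1] → 1; @1: checksum [1B, align 1] → 2; +2 pad (align 4); @4: payload_len [4B, align 4] → 8; @8: window [8B, align 8] → 16; @16: magic [2B, align 2] → 18; +6 tail pad (align 8); size 24, align 8
@0: y [1B, align 1] → 1
+1 pad (align 2)
@2: ammo [2B, align 2] → 4
@4: vx [24B, align 2] → 28
@28: z [4B, align 2] → 32
@32: score [1B, align 1] → 33
+1 pad (align 2)
@34: state [4B, align 2] → 38
@38: hp [2B, align 2] → 40
@40: x [28B, align 2] → 68
size 68, align 2
array of 19: 19 × 68 = 1292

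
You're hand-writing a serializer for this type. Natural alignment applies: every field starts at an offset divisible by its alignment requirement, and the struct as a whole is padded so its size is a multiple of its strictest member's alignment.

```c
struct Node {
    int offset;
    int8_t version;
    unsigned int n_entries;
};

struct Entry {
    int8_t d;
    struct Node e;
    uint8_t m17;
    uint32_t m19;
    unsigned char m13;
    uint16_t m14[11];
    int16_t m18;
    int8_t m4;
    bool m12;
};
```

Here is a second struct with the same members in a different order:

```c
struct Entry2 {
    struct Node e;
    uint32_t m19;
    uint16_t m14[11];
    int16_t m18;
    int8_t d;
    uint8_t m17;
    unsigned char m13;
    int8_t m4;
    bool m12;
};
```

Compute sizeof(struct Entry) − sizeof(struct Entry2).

4

Node: 0..4  offset  (4B, 4-aligned); 4..5  version  (1B, 1-aligned); 5..8  -- padding (3B); 8..12  n_entries  (4B, 4-aligned); sizeof = 12, alignof = 4
0..1  d  (1B, 1-aligned)
1..4  -- padding (3B)
4..16  e  (12B, 4-aligned)
16..17  m17  (1B, 1-aligned)
17..20  -- padding (3B)
20..24  m19  (4B, 4-aligned)
24..25  m13  (1B, 1-aligned)
25..26  -- padding (1B)
26..48  m14  (22B, 2-aligned)
48..50  m18  (2B, 2-aligned)
50..51  m4  (1B, 1-aligned)
51..52  m12  (1B, 1-aligned)
sizeof = 52, alignof = 4
— Entry2 —
0..12  e  (12B, 4-aligned)
12..16  m19  (4B, 4-aligned)
16..38  m14  (22B, 2-aligned)
38..40  m18  (2B, 2-aligned)
40..41  d  (1B, 1-aligned)
41..42  m17  (1B, 1-aligned)
42..43  m13  (1B, 1-aligned)
43..44  m4  (1B, 1-aligned)
44..45  m12  (1B, 1-aligned)
45..48  -- tail padding (3B)
sizeof = 48, alignof = 4
52 − 48 = 4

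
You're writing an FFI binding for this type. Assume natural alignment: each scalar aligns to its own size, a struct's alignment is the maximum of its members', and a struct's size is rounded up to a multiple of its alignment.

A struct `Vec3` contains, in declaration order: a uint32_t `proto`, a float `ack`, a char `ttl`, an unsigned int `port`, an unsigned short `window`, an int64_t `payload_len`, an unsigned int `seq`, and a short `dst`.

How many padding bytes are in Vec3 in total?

proto at 0 (size 4, align 4) → ends 4
ack at 4 (size 4, align 4) → ends 8
ttl at 8 (size 1, align 1) → ends 9
pad 3 to align 4 for port
port at 12 (size 4, align 4) → ends 16
window at 16 (size 2, align 2) → ends 18
pad 6 to align 8 for payload_len
payload_len at 24 (size 8, align 8) → ends 32
seq at 32 (size 4, align 4) → ends 36
dst at 36 (size 2, align 2) → ends 38
tail pad 2 to reach multiple of 8
total 40 bytes, alignment 8
data bytes 29, size 40 → padding 11

11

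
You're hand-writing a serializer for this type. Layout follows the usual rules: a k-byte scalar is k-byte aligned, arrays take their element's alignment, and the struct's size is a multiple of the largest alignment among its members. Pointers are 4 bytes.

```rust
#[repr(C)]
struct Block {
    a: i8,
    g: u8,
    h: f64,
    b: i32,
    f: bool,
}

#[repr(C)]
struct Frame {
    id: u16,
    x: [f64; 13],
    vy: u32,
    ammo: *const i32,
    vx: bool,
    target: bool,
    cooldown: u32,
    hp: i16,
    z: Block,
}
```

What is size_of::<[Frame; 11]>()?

Block: @0: a [1B, align 1] → 1; @1: g [1B, align 1] → 2; +6 pad (align 8); @8: h [8B, align 8] → 16; @16: b [4B, align 4] → 20; @20: f [1B, align 1] → 21; +3 tail pad (align 8); size 24, align 8
@0: id [2B, align 2] → 2
+6 pad (align 8)
@8: x [104B, align 8] → 112
@112: vy [4B, align 4] → 116
@116: ammo [4B, align 4] → 120
@120: vx [1B, align 1] → 121
@121: target [1B, align 1] → 122
+2 pad (align 4)
@124: cooldown [4B, align 4] → 128
@128: hp [2B, align 2] → 130
+6 pad (align 8)
@136: z [24B, align 8] → 160
size 160, align 8
array of 11: 11 × 160 = 1760

1760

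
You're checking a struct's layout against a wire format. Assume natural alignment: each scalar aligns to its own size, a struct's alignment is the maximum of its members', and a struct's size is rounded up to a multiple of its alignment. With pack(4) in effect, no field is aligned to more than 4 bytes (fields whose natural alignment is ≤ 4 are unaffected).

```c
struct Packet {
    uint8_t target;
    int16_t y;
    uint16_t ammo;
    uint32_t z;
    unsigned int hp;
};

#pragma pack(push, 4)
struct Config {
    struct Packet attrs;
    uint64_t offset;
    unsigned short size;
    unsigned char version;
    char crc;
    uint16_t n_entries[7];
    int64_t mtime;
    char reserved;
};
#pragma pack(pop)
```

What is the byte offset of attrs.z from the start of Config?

8

Packet: @0: target [1B, align 1] → 1; +1 pad (align 2); @2: y [2B, align 2] → 4; @4: ammo [2B, align 2] → 6; +2 pad (align 4); @8: z [4B, align 4] → 12; @12: hp [4B, align 4] → 16; size 16, align 4
@0: attrs [16B, align 4] → 16
within Packet: z at 8
0 + 8 = 8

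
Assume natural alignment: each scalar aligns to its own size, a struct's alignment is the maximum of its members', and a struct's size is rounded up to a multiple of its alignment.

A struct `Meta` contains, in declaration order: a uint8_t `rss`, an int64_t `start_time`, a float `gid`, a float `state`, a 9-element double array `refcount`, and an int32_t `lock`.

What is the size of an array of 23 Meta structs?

2392

0..1  rss  (1B, 1-aligned)
1..8  -- padding (7B)
8..16  start_time  (8B, 8-aligned)
16..20  gid  (4B, 4-aligned)
20..24  state  (4B, 4-aligned)
24..96  refcount  (72B, 8-aligned)
96..100  lock  (4B, 4-aligned)
100..104  -- tail padding (4B)
sizeof = 104, alignof = 8
array of 23: 23 × 104 = 2392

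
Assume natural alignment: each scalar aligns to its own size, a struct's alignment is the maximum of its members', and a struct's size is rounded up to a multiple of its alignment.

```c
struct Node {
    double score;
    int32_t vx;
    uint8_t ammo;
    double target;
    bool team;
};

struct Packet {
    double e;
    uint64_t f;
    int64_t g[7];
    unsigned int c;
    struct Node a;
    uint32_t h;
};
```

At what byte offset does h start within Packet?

112

Node: @0: score [8B, align 8] → 8; @8: vx [4B, align 4] → 12; @12: ammo [1B, align 1] → 13; +3 pad (align 8); @16: target [8B, align 8] → 24; @24: team [1B, align 1] → 25; +7 tail pad (align 8); size 32, align 8
@0: e [8B, align 8] → 8
@8: f [8B, align 8] → 16
@16: g [56B, align 8] → 72
@72: c [4B, align 4] → 76
+4 pad (align 8)
@80: a [32B, align 8] → 112
@112: h [4B, align 4] → 116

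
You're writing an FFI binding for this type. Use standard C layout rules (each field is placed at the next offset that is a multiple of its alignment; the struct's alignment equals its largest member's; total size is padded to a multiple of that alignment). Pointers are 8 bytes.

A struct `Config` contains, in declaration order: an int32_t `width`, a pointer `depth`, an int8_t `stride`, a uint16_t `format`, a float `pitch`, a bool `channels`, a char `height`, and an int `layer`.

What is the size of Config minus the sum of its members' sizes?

7

width at 0 (size 4, align 4) → ends 4
pad 4 to align 8 for depth
depth at 8 (size 8, align 8) → ends 16
stride at 16 (size 1, align 1) → ends 17
pad 1 to align 2 for format
format at 18 (size 2, align 2) → ends 20
pitch at 20 (size 4, align 4) → ends 24
channels at 24 (size 1, align 1) → ends 25
height at 25 (size 1, align 1) → ends 26
pad 2 to align 4 for layer
layer at 28 (size 4, align 4) → ends 32
total 32 bytes, alignment 8
data bytes 25, size 32 → padding 7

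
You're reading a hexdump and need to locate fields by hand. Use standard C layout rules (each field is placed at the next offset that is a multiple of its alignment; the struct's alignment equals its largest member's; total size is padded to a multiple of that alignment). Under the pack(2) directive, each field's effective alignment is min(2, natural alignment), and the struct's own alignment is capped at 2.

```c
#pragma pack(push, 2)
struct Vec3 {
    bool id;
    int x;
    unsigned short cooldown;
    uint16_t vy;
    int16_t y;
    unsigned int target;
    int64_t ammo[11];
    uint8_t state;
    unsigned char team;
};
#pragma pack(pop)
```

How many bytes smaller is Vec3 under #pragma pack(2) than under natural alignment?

14

natural layout:
  0..1  id  (1B, 1-aligned)
  1..4  -- padding (3B)
  4..8  x  (4B, 4-aligned)
  8..10  cooldown  (2B, 2-aligned)
  10..12  vy  (2B, 2-aligned)
  12..14  y  (2B, 2-aligned)
  14..16  -- padding (2B)
  16..20  target  (4B, 4-aligned)
  20..24  -- padding (4B)
  24..112  ammo  (88B, 8-aligned)
  112..113  state  (1B, 1-aligned)
  113..114  team  (1B, 1-aligned)
  114..120  -- tail padding (6B)
  sizeof = 120, alignof = 8
packed(2) layout:
  0..1  id  (1B, 1-aligned)
  1..2  -- padding (1B)
  2..6  x  (4B, 2-aligned)
  6..8  cooldown  (2B, 2-aligned)
  8..10  vy  (2B, 2-aligned)
  10..12  y  (2B, 2-aligned)
  12..16  target  (4B, 2-aligned)
  16..104  ammo  (88B, 2-aligned)
  104..105  state  (1B, 1-aligned)
  105..106  team  (1B, 1-aligned)
  sizeof = 106, alignof = 2
120 − 106 = 14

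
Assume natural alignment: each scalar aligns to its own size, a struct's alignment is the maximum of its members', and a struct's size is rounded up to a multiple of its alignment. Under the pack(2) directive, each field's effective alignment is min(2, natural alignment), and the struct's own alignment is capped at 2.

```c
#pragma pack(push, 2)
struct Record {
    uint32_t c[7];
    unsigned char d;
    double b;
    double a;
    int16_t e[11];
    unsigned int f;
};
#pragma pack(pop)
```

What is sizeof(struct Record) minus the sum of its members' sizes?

1

0..28  c  (28B, 2-aligned)
28..29  d  (1B, 1-aligned)
29..30  -- padding (1B)
30..38  b  (8B, 2-aligned)
38..46  a  (8B, 2-aligned)
46..68  e  (22B, 2-aligned)
68..72  f  (4B, 2-aligned)
sizeof = 72, alignof = 2
data bytes 71, size 72 → padding 1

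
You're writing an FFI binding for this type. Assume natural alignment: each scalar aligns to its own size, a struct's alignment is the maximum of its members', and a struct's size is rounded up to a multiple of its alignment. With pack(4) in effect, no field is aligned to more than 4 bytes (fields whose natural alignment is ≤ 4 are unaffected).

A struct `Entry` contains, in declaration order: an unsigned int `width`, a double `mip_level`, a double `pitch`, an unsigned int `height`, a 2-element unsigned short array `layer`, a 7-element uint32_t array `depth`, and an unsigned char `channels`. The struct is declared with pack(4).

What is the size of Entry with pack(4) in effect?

@0: width [4B, align 4] → 4
@4: mip_level [8B, align 4] → 12
@12: pitch [8B, align 4] → 20
@20: height [4B, align 4] → 24
@24: layer [4B, align 2] → 28
@28: depth [28B, align 4] → 56
@56: channels [1B, align 1] → 57
+3 tail pad (align 4)
size 60, align 4

60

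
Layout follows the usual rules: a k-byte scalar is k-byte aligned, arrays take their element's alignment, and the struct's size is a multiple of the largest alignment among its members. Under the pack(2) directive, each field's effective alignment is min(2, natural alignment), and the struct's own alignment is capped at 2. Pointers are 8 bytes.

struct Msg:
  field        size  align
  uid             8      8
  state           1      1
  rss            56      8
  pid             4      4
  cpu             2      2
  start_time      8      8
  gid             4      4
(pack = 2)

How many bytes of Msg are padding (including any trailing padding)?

@0: uid [8B, align 2] → 8
@8: state [1B, align 1] → 9
+1 pad (align 2)
@10: rss [56B, align 2] → 66
@66: pid [4B, align 2] → 70
@70: cpu [2B, align 2] → 72
@72: start_time [8B, align 2] → 80
@80: gid [4B, align 2] → 84
size 84, align 2
data bytes 83, size 84 → padding 1

1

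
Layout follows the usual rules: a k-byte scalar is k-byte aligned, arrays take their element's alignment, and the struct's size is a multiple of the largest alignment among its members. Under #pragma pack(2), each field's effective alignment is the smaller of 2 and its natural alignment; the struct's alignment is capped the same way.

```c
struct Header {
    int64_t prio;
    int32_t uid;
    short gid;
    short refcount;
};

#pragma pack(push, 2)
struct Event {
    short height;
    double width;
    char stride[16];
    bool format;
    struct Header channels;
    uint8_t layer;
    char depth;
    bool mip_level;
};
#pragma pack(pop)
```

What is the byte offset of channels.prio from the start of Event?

Header: @0: prio [8B, align 8] → 8; @8: uid [4B, align 4] → 12; @12: gid [2B, align 2] → 14; @14: refcount [2B, align 2] → 16; size 16, align 8
@0: height [2B, align 2] → 2
@2: width [8B, align 2] → 10
@10: stride [16B, align 1] → 26
@26: format [1B, align 1] → 27
+1 pad (align 2)
@28: channels [16B, align 2] → 44
within Header: prio at 0
28 + 0 = 28

28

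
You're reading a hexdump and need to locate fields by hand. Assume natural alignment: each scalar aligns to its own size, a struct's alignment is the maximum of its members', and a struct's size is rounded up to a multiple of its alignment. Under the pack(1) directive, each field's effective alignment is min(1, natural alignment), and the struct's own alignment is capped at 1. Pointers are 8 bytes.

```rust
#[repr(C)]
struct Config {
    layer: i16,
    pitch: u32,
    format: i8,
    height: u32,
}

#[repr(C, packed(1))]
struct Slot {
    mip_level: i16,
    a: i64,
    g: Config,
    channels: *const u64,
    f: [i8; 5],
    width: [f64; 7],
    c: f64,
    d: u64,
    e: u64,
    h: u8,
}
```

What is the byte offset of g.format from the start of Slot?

18

Config: @0: layer [2B, align 2] → 2; +2 pad (align 4); @4: pitch [4B, align 4] → 8; @8: format [1B, align 1] → 9; +3 pad (align 4); @12: height [4B, align 4] → 16; size 16, align 4
@0: mip_level [2B, align 1] → 2
@2: a [8B, align 1] → 10
@10: g [16B, align 1] → 26
within Config: format at 8
10 + 8 = 18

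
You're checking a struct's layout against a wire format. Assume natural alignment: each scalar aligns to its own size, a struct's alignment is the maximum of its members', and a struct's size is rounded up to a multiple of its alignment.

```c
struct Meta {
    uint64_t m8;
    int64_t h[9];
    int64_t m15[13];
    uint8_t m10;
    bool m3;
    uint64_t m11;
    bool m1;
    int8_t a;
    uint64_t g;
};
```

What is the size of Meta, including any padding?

216

m8 at 0 (size 8, align 8) → ends 8
h at 8 (size 72, align 8) → ends 80
m15 at 80 (size 104, align 8) → ends 184
m10 at 184 (size 1, align 1) → ends 185
m3 at 185 (size 1, align 1) → ends 186
pad 6 to align 8 for m11
m11 at 192 (size 8, align 8) → ends 200
m1 at 200 (size 1, align 1) → ends 201
a at 201 (size 1, align 1) → ends 202
pad 6 to align 8 for g
g at 208 (size 8, align 8) → ends 216
total 216 bytes, alignment 8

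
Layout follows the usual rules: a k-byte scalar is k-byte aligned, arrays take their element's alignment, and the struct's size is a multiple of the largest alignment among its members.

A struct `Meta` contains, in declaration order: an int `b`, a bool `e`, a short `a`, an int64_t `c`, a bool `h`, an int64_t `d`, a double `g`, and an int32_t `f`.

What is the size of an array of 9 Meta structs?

0..4  b  (4B, 4-aligned)
4..5  e  (1B, 1-aligned)
5..6  -- padding (1B)
6..8  a  (2B, 2-aligned)
8..16  c  (8B, 8-aligned)
16..17  h  (1B, 1-aligned)
17..24  -- padding (7B)
24..32  d  (8B, 8-aligned)
32..40  g  (8B, 8-aligned)
40..44  f  (4B, 4-aligned)
44..48  -- tail padding (4B)
sizeof = 48, alignof = 8
array of 9: 9 × 48 = 432

432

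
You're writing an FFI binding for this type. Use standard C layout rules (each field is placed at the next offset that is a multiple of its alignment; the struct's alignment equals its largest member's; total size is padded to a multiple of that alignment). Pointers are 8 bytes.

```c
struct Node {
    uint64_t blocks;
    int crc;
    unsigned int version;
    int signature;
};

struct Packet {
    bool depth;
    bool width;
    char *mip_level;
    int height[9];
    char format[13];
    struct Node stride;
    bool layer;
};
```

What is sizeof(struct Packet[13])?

1352

Node: blocks at 0 (size 8, align 8) → ends 8; crc at 8 (size 4, align 4) → ends 12; version at 12 (size 4, align 4) → ends 16; signature at 16 (size 4, align 4) → ends 20; tail pad 4 to reach multiple of 8; total 24 bytes, alignment 8
depth at 0 (size 1, align 1) → ends 1
width at 1 (size 1, align 1) → ends 2
pad 6 to align 8 for mip_level
mip_level at 8 (size 8, align 8) → ends 16
height at 16 (size 36, align 4) → ends 52
format at 52 (size 13, align 1) → ends 65
pad 7 to align 8 for stride
stride at 72 (size 24, align 8) → ends 96
layer at 96 (size 1, align 1) → ends 97
tail pad 7 to reach multiple of 8
total 104 bytes, alignment 8
array of 13: 13 × 104 = 1352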